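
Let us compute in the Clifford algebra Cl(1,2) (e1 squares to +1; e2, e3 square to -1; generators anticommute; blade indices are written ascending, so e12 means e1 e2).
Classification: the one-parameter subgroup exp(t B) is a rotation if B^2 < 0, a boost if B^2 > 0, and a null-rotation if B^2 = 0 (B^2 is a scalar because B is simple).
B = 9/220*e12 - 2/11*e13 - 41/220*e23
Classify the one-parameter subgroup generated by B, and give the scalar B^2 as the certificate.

B^2 term by term: the squares give (9/220)^2*(e12)^2 + (-2/11)^2*(e13)^2 + (-41/220)^2*(e23)^2 = 81/48400*(+1) + 4/121*(+1) + 1681/48400*(-1) = 0 (each basis 2-blade squares to minus the product of its generators' squares); cross terms between blades sharing an index anticommute and cancel. So B^2 = 0.
Answer: null-rotation, certificate B^2 = 0. The scalar 0 is the complete invariant here: its sign names the subgroup type.


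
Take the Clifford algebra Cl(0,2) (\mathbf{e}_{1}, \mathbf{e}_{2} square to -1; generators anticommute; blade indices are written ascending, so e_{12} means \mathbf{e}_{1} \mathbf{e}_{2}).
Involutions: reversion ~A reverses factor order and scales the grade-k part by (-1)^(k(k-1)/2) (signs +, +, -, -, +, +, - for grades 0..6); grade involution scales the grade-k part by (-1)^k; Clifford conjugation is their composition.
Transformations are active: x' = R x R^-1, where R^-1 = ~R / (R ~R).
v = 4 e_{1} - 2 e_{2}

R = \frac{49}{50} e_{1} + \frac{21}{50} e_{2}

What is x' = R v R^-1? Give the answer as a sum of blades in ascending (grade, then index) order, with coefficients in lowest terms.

~R = \frac{49}{50} e_{1} + \frac{21}{50} e_{2}, and R ~R = -\frac{1421}{1250}, so R^-1 = ~R / (-\frac{1421}{1250}).
R v = -\frac{77}{25} - \frac{91}{25} e_{12}
Answer: \frac{38}{29} e_{1} + \frac{124}{29} e_{2}


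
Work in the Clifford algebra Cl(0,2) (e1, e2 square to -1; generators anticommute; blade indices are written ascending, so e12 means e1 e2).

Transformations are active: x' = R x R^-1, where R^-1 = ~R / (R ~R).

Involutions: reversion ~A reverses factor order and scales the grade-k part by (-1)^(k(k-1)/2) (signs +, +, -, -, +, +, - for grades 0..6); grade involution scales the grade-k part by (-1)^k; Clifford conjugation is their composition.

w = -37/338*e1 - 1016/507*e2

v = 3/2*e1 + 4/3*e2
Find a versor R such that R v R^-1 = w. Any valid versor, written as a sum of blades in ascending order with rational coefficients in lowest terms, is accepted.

Sketch: the shared square -145/36 makes R = v + w = 235/169*e1 - 340/507*e2 the natural versor; its sandwich fixes that direction, negates (v - w)/2, and sends v to w.
Answer: 235/169*e1 - 340/507*e2


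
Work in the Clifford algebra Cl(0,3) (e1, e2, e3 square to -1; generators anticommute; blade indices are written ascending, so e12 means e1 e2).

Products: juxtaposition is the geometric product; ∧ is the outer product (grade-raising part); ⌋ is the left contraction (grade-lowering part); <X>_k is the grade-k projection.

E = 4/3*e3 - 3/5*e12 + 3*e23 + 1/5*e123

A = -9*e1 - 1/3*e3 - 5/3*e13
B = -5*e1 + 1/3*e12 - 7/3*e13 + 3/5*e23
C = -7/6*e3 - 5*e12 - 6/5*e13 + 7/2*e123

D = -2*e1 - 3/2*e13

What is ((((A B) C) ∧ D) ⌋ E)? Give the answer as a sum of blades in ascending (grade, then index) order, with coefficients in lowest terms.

step 1: -440/9 + 7/9*e1 + 14/5*e2 - 38/3*e3 - e12 - 5/3*e13 + 5/9*e23 - 248/45*e123
step 2: -616/15 - 121/45*e1 + 3589/675*e2 + 9157/270*e3 + 38207/135*e12 + 17491/270*e13 - 1181/90*e23 - 46463/450*e123
step 3: 1232/15*e1 + 7178/675*e12 + 17473/135*e13 + 1711/50*e123
step 4: 5951/450 + 50737/675*e2 - 7178/3375*e3 - 1232/75*e23
Answer: 5951/450 + 50737/675*e2 - 7178/3375*e3 - 1232/75*e23


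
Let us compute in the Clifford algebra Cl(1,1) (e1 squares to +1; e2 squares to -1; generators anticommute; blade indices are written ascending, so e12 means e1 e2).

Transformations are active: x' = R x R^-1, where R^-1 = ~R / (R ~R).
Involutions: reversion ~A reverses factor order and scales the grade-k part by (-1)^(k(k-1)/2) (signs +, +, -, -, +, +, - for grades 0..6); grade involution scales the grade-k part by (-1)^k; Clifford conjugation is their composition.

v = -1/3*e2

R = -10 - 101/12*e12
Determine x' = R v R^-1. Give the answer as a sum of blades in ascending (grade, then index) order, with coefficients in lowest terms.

~R = -10 + 101/12*e12, and R ~R = 4199/144, so R^-1 = ~R / (4199/144).
R v = -101/36*e1 + 10/3*e2
Answer: 8080/4199*e1 - 24601/12597*e2


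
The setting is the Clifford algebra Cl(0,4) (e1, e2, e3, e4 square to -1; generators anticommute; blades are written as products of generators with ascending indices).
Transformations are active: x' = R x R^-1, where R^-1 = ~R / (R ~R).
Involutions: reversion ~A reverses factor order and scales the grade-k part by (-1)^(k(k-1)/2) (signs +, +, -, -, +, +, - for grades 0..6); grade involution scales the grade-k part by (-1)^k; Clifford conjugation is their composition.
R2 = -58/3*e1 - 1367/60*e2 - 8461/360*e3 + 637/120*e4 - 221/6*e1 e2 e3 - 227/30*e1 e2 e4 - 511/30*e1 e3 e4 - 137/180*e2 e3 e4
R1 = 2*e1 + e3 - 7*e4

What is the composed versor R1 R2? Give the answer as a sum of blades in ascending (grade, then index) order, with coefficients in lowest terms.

Distribute over the terms of R1 (each basis-blade product reordered to ascending indices, repeated generators contracted through their squares):
(2*e1) R2 = 116/3 - 1367/30*e1 e2 - 8461/180*e1 e3 + 637/60*e1 e4 + 221/3*e2 e3 + 227/15*e2 e4 + 511/15*e3 e4 - 137/90*e1 e2 e3 e4
(e3) R2 = 8461/360 + 221/6*e1 e2 + 58/3*e1 e3 - 511/30*e1 e4 + 1367/60*e2 e3 - 137/180*e2 e4 + 637/120*e3 e4 - 227/30*e1 e2 e3 e4
(-7*e4) R2 = 4459/120 - 1589/30*e1 e2 - 3577/30*e1 e3 - 406/3*e1 e4 - 959/180*e2 e3 - 9569/60*e2 e4 - 59227/360*e3 e4 - 1547/6*e1 e2 e3 e4
Summing the partial products and collecting blades:
Answer: 17879/180 - 617/10*e1 e2 - 26443/180*e1 e3 - 567/4*e1 e4 + 8201/90*e2 e3 - 1306/9*e2 e4 - 11263/90*e3 e4 - 24023/90*e1 e2 e3 e4


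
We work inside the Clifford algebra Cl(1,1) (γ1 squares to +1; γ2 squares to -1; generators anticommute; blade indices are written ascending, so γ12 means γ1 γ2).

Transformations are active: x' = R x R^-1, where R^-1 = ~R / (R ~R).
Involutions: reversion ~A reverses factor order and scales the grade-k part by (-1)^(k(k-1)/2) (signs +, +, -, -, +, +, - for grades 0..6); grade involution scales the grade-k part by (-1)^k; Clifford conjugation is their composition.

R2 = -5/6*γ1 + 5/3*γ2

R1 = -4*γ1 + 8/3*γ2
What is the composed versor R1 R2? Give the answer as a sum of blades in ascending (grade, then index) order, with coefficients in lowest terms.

Distribute over the terms of R1 (each basis-blade product reordered to ascending indices, repeated generators contracted through their squares):
(-4*γ1) R2 = 10/3 - 20/3*γ12
(8/3*γ2) R2 = -40/9 + 20/9*γ12
Summing the partial products and collecting blades:
Answer: -10/9 - 40/9*γ12


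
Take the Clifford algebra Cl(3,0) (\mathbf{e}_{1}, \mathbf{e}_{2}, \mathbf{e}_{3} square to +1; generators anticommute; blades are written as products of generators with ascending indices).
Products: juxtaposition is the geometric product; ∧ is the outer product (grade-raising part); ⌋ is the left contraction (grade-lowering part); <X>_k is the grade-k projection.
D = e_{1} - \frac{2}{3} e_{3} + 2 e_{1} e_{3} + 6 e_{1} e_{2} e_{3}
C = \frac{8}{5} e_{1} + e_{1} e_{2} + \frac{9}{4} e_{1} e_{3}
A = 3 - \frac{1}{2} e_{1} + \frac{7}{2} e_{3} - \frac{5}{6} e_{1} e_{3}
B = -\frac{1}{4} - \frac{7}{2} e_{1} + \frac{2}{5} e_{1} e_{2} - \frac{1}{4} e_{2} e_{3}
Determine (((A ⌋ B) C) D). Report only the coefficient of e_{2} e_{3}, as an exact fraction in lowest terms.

step 1: 1 - \frac{21}{2} e_{1} + \frac{27}{40} e_{2} + \frac{6}{5} e_{1} e_{2} - \frac{3}{4} e_{2} e_{3}
step 2: -18 + \frac{37}{40} e_{1} - \frac{621}{50} e_{2} - \frac{189}{8} e_{3} - \frac{707}{400} e_{1} e_{2} + 3 e_{1} e_{3} - \frac{27}{10} e_{2} e_{3} - \frac{87}{32} e_{1} e_{2} e_{3}
step 3: \frac{2159}{80} + \frac{869}{20} e_{1} + \frac{1613}{100} e_{2} + \frac{4291}{200} e_{3} - \frac{53167}{400} e_{1} e_{2} + \frac{36917}{600} e_{1} e_{3} + \frac{11717}{800} e_{2} e_{3} - \frac{50809}{600} e_{1} e_{2} e_{3}
Answer: \frac{11717}{800}


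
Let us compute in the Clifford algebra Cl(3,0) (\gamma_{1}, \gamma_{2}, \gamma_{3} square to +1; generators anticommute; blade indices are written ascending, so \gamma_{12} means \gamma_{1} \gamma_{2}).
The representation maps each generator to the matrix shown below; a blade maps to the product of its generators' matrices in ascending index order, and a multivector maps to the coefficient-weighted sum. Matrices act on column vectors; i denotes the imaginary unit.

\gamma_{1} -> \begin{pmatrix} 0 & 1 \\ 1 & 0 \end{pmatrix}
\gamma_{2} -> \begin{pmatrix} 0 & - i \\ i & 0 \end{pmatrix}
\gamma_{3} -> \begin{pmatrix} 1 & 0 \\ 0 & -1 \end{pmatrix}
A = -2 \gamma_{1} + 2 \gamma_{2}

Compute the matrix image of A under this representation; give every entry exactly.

M = (-2)*rho(\gamma_{1}) + (2)*rho(\gamma_{2}), summed entrywise:
Answer: \begin{pmatrix} 0 & -2 - 2 i \\ -2 + 2 i & 0 \end{pmatrix}


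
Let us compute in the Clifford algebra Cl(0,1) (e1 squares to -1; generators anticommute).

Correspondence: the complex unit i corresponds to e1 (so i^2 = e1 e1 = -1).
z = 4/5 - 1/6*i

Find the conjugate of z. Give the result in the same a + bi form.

In blades: z = 4/5 - 1/6*e1.
Conjugation here is Clifford conjugation: the scalar is fixed and the grade-1 and grade-2 blades all flip sign, giving 4/5 + 1/6*e1; translating back:
Answer: 4/5 + 1/6*i


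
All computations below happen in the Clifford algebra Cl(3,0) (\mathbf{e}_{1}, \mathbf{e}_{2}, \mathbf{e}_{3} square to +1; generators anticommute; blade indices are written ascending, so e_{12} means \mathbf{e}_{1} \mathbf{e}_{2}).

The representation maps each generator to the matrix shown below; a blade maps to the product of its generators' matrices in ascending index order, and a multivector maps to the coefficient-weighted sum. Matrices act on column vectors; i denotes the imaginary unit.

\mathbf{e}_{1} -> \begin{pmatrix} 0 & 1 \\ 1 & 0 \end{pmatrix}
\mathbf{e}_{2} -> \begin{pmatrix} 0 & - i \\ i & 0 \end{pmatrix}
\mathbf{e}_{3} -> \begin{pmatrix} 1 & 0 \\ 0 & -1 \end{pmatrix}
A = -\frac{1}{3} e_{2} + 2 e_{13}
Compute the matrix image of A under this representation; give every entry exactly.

Bivector images (products of the table entries): rho(e_{13}) = rho(\mathbf{e}_{1})rho(\mathbf{e}_{3}) = \begin{pmatrix} 0 & -1 \\ 1 & 0 \end{pmatrix}.
M = (-\frac{1}{3})*rho(e_{2}) + (2)*rho(e_{13}), summed entrywise:
Answer: \begin{pmatrix} 0 & -2 + \frac{i}{3} \\ 2 - \frac{i}{3} & 0 \end{pmatrix}


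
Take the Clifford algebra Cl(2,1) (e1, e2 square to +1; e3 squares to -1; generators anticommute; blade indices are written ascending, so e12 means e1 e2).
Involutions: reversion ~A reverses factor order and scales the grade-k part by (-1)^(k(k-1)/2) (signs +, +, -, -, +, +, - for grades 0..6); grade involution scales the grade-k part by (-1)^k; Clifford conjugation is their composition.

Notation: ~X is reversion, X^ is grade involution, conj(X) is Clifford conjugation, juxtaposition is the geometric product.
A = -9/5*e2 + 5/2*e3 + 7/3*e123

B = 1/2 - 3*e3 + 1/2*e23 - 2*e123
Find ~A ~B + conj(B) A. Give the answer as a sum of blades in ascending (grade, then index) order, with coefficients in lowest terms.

first term: 17/6 + 7/6*e1 - 43/20*e2 + 43/20*e3 - 12*e12 + 18/5*e13 + 27/5*e23 - 7/6*e123
second term: -73/6 - 7/6*e1 + 7/20*e2 + 7/20*e3 - 2*e12 - 18/5*e13 + 27/5*e23 + 7/6*e123
Answer: -28/3 - 9/5*e2 + 5/2*e3 - 14*e12 + 54/5*e23


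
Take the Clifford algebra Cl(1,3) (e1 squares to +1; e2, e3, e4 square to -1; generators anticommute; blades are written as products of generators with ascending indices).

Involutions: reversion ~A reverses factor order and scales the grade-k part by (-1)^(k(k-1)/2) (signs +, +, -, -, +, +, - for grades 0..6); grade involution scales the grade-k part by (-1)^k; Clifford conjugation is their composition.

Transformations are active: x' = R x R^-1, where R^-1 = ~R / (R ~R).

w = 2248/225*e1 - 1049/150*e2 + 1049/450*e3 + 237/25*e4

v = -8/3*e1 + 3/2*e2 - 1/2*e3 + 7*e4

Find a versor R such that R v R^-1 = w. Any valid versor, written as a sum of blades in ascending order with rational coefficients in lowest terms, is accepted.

Since q(v) = q(w) = -799/18, the sum R = v + w = 1648/225*e1 - 412/75*e2 + 412/225*e3 + 412/25*e4 does the job whenever invertible.
Answer: 1648/225*e1 - 412/75*e2 + 412/225*e3 + 412/25*e4


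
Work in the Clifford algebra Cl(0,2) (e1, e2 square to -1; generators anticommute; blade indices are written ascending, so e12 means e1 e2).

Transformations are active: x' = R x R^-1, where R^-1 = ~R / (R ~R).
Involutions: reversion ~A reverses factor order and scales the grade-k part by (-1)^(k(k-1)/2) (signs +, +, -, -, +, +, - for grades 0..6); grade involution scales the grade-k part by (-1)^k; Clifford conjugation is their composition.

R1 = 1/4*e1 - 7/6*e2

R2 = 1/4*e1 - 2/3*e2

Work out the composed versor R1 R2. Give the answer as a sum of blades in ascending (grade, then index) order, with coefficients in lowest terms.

Distribute over the terms of R1 (each basis-blade product reordered to ascending indices, repeated generators contracted through their squares):
(1/4*e1) R2 = -1/16 - 1/6*e12
(-7/6*e2) R2 = -7/9 + 7/24*e12
Summing the partial products and collecting blades:
Answer: -121/144 + 1/8*e12


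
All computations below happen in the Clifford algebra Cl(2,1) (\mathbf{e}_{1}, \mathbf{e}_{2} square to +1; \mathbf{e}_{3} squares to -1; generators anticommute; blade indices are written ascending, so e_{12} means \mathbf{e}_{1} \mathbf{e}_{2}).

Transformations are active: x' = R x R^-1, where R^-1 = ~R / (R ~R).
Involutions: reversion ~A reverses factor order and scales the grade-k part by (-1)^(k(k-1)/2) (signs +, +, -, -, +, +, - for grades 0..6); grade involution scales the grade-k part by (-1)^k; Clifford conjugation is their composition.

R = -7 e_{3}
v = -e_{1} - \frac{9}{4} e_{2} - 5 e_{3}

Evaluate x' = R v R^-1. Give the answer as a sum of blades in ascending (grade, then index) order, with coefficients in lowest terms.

~R = -7 e_{3}, and R ~R = -49, so R^-1 = ~R / (-49).
R v = -35 - 7 e_{13} - \frac{63}{4} e_{23}
Answer: e_{1} + \frac{9}{4} e_{2} - 5 e_{3}


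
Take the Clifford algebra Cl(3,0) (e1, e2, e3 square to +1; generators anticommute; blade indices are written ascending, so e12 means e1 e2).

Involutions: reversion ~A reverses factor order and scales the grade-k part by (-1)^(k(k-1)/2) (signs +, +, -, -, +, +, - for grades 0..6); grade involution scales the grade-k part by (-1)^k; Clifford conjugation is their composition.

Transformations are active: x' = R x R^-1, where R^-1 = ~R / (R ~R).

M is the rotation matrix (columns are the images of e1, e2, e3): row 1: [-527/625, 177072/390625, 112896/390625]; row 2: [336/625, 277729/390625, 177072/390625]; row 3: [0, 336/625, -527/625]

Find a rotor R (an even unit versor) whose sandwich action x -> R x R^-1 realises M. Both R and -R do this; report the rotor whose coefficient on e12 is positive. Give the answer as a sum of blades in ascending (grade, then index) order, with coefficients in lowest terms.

Method: write R = a + b12*e12 + b13*e13 + b23*e23 with a^2 + b12^2 + b13^2 + b23^2 = 1 (so R^-1 = ~R). Expanding the columns R e_j ~R gives tr M = 4a^2 - 1 and, from the antisymmetric part, M21 - M12 = -4a*b12, M13 - M31 = 4a*b13, M32 - M23 = -4a*b23.
Here tr M = -381021/390625, so a^2 = (1 + tr M)/4 = 2401/390625 and a = ±49/625. Taking a = 49/625: M21 - M12 = 32928/390625, M13 - M31 = 112896/390625, M32 - M23 = 32928/390625, giving b12 = -168/625, b13 = 576/625, b23 = -168/625, i.e. R = 49/625 - 168/625*e12 + 576/625*e13 - 168/625*e23.
Its e12 coefficient is negative, so report the other preimage -R.
Answer: -49/625 + 168/625*e12 - 576/625*e13 + 168/625*e23. Note: both R and -R realise this M (trace -381021/390625); the covering map identifies them, and the e12-coefficient sign is the tie-breaker.


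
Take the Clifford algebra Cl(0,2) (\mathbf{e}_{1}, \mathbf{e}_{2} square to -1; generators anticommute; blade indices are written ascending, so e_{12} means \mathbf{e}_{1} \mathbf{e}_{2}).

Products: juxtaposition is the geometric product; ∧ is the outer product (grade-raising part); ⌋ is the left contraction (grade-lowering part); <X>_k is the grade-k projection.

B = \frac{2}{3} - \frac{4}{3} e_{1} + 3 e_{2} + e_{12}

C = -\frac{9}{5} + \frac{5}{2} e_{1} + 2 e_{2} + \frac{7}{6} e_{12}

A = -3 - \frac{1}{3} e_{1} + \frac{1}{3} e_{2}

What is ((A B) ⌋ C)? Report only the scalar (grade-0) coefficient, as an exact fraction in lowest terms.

step 1: -\frac{31}{9} + \frac{37}{9} e_{1} - \frac{76}{9} e_{2} - \frac{32}{9} e_{12}
step 2: \frac{4579}{270} - \frac{997}{54} e_{1} - \frac{631}{54} e_{2} - \frac{217}{54} e_{12}
Answer: \frac{4579}{270}


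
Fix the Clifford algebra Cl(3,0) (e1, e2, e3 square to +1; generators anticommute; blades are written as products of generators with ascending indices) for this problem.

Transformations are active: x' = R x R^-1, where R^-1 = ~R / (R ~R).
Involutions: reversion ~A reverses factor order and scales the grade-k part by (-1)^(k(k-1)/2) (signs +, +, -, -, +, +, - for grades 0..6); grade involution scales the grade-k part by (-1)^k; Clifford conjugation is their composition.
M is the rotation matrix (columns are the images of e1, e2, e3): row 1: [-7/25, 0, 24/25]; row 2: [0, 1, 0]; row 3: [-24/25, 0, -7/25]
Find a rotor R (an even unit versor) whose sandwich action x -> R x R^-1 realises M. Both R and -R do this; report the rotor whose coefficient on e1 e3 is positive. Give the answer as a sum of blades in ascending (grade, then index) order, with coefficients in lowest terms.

Method: write R = a + b12*e1 e2 + b13*e1 e3 + b23*e2 e3 with a^2 + b12^2 + b13^2 + b23^2 = 1 (so R^-1 = ~R). Expanding the columns R e_j ~R gives tr M = 4a^2 - 1 and, from the antisymmetric part, M21 - M12 = -4a*b12, M13 - M31 = 4a*b13, M32 - M23 = -4a*b23.
Here tr M = 11/25, so a^2 = (1 + tr M)/4 = 9/25 and a = ±3/5. Taking a = 3/5: M21 - M12 = 0, M13 - M31 = 48/25, M32 - M23 = 0, giving b12 = 0, b13 = 4/5, b23 = 0, i.e. R = 3/5 + 4/5*e1 e3.
Its e1 e3 coefficient is already positive.
Answer: 3/5 + 4/5*e1 e3. Why the constraint matters: R and -R act identically through the sandwich — M has trace 11/25 either way — so only the sign condition on e1 e3 picks one of the two preimages.


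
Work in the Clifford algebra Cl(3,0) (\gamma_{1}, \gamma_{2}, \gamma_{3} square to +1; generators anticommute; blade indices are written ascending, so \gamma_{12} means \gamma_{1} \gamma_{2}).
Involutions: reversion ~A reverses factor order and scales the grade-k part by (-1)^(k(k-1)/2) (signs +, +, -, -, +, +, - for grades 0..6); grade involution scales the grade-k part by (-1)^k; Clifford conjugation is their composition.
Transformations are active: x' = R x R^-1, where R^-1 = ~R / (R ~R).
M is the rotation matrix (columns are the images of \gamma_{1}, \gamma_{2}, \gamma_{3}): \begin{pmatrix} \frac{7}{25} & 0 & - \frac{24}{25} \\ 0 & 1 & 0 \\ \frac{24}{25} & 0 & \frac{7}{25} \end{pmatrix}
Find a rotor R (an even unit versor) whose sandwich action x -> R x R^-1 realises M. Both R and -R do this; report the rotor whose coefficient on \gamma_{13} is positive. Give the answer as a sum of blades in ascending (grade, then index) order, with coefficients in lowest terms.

Method: write R = a + b12*\gamma_{12} + b13*\gamma_{13} + b23*\gamma_{23} with a^2 + b12^2 + b13^2 + b23^2 = 1 (so R^-1 = ~R). Expanding the columns R e_j ~R gives tr M = 4a^2 - 1 and, from the antisymmetric part, M21 - M12 = -4a*b12, M13 - M31 = 4a*b13, M32 - M23 = -4a*b23.
Here tr M = \frac{39}{25}, so a^2 = (1 + tr M)/4 = \frac{16}{25} and a = ±\frac{4}{5}. Taking a = \frac{4}{5}: M21 - M12 = 0, M13 - M31 = -\frac{48}{25}, M32 - M23 = 0, giving b12 = 0, b13 = -\frac{3}{5}, b23 = 0, i.e. R = \frac{4}{5} - \frac{3}{5} \gamma_{13}.
Its \gamma_{13} coefficient is negative, so report the other preimage -R.
Answer: -\frac{4}{5} + \frac{3}{5} \gamma_{13}. Sheet selection: the two-to-one cover makes ±R indistinguishable at the matrix level (trace \frac{39}{25}), so uniqueness comes from the required sign on \gamma_{13}.


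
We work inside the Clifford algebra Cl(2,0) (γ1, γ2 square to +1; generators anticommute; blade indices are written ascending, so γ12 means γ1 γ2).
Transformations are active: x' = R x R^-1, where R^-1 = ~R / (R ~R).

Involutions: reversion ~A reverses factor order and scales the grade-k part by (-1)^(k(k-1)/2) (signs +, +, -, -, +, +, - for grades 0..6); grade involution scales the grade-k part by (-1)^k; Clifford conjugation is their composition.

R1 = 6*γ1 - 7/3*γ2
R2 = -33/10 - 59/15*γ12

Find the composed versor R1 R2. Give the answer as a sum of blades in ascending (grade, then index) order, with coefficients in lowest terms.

Distribute over the terms of R1 (each basis-blade product reordered to ascending indices, repeated generators contracted through their squares):
(6*γ1) R2 = -99/5*γ1 - 118/5*γ2
(-7/3*γ2) R2 = -413/45*γ1 + 77/10*γ2
Summing the partial products and collecting blades:
Answer: -1304/45*γ1 - 159/10*γ2


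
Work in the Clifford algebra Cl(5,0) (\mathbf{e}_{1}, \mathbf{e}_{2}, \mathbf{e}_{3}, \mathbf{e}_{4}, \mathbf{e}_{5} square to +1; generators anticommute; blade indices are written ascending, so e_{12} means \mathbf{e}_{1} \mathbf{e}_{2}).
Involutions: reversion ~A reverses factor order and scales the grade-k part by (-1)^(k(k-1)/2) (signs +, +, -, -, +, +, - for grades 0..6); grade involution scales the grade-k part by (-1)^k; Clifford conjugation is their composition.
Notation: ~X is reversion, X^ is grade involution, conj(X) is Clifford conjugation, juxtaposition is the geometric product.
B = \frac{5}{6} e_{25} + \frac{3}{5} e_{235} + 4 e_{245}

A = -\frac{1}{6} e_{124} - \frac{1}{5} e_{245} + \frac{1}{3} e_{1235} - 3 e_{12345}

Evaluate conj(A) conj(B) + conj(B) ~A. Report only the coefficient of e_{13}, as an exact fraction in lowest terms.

first term: \frac{4}{5} - \frac{1}{5} e_{1} + \frac{1}{6} e_{4} + \frac{211}{18} e_{13} - \frac{9}{5} e_{14} + \frac{2}{3} e_{15} - \frac{3}{25} e_{34} + \frac{7}{6} e_{134} - \frac{5}{36} e_{145} - \frac{1}{10} e_{1345}
second term: -\frac{4}{5} + \frac{1}{5} e_{1} - \frac{1}{6} e_{4} - \frac{221}{18} e_{13} + \frac{9}{5} e_{14} + \frac{2}{3} e_{15} - \frac{3}{25} e_{34} - \frac{23}{6} e_{134} - \frac{5}{36} e_{145} + \frac{1}{10} e_{1345}
Answer: -\frac{5}{9}


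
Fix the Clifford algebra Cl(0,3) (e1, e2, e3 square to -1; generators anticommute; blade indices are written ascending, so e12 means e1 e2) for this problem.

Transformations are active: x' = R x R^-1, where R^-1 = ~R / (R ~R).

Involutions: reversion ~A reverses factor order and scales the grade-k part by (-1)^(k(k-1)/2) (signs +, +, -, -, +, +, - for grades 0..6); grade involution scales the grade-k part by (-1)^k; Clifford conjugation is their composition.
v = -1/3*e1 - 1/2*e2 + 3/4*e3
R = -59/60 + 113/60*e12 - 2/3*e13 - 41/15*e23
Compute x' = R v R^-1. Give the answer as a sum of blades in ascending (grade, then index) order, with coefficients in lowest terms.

~R = -59/60 - 113/60*e12 + 2/3*e13 + 41/15*e23, and R ~R = 22373/1800, so R^-1 = ~R / (22373/1800).
R v = 637/360*e1 + 689/360*e2 + 613/720*e3 + 1433/720*e123
Answer: -36781/44746*e1 + 9188/22373*e2 - 5815/20652*e3


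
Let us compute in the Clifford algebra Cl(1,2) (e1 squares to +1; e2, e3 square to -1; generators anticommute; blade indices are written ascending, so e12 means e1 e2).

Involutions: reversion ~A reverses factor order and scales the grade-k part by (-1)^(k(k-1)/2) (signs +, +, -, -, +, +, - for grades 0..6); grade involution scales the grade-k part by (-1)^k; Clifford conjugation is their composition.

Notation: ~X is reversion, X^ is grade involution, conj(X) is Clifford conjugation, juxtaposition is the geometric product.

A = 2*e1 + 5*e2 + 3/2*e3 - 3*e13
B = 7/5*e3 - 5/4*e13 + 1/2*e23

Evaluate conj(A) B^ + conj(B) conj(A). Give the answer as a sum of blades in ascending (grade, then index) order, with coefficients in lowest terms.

first term: -117/20 + 243/40*e1 - 3/4*e2 + 5*e3 + 3/2*e12 + 14/5*e13 + 7*e23 - 29/4*e123
second term: 33/20 - 93/40*e1 - 3/4*e2 + 5*e3 + 3/2*e12 - 14/5*e13 - 7*e23 + 29/4*e123
Answer: -21/5 + 15/4*e1 - 3/2*e2 + 10*e3 + 3*e12


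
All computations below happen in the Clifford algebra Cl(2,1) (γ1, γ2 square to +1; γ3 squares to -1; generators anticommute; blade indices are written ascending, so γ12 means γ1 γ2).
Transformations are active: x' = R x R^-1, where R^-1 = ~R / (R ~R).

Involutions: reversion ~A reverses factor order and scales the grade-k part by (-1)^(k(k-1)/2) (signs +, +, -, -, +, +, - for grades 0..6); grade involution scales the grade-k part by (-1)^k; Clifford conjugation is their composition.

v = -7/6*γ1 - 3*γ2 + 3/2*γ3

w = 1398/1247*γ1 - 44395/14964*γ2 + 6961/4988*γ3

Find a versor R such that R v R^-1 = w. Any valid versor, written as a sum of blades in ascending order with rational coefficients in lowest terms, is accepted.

Here q(v) = q(w) = 73/9; the classical choice R = v + w = -341/7482*γ1 - 89287/14964*γ2 + 14443/4988*γ3 then realises v -> w under the sandwich.
Answer: -341/7482*γ1 - 89287/14964*γ2 + 14443/4988*γ3


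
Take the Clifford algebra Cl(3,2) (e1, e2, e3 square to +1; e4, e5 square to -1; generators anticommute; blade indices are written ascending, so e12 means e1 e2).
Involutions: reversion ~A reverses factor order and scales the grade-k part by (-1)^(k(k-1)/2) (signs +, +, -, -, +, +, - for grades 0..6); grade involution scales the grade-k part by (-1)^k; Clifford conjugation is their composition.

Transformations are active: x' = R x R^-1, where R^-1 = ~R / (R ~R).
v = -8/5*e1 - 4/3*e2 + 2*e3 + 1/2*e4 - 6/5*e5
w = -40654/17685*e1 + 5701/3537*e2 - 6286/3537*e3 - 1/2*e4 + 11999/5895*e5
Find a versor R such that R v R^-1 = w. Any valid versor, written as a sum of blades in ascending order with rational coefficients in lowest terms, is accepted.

Here q(v) = q(w) = 5983/900; the classical choice R = v + w = -13790/3537*e1 + 985/3537*e2 + 788/3537*e3 + 985/1179*e5 then realises v -> w under the sandwich.
Answer: -13790/3537*e1 + 985/3537*e2 + 788/3537*e3 + 985/1179*e5


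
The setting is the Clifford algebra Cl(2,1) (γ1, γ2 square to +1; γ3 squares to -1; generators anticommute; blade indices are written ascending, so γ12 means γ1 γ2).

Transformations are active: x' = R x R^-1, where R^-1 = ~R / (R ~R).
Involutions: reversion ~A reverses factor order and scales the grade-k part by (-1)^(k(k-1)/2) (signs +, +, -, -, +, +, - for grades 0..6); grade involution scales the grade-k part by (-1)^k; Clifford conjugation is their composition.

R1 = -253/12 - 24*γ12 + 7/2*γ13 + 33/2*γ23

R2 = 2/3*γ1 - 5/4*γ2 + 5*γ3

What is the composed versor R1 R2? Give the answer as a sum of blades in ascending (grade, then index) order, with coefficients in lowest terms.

Distribute over the terms of R2 (each basis-blade product reordered to ascending indices, repeated generators contracted through their squares):
R1 (2/3*γ1) = -253/18*γ1 + 16*γ2 - 7/3*γ3 + 11*γ123
R1 (-5/4*γ2) = 30*γ1 + 1265/48*γ2 + 165/8*γ3 + 35/8*γ123
R1 (5*γ3) = -35/2*γ1 - 165/2*γ2 - 1265/12*γ3 - 120*γ123
Summing the partial products and collecting blades:
Answer: -14/9*γ1 - 1927/48*γ2 - 697/8*γ3 - 837/8*γ123


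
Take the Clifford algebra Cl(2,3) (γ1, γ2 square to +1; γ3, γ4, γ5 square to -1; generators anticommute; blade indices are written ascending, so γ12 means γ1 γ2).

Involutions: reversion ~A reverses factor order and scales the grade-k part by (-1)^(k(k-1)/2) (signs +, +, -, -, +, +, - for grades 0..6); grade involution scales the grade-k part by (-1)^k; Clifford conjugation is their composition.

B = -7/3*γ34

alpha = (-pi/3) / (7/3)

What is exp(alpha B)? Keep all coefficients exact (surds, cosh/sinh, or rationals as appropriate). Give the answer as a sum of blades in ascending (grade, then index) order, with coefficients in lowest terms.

B^2 = (-7/3)^2*(γ34)^2 = 49/9*(-1) = -49/9 (a basis 2-blade squares to minus the product of its generators' squares).
B^2 = -49/9 — the series telescopes trigonometrically here: l = 7/3, alpha*l = -pi/3, so exp(alpha B) = cos(-pi/3) + (sin(-pi/3)/(7/3))*B = 1/2 + (-3*sqrt(3)/14)*B.
Answer: 1/2 + sqrt(3)/2*γ34


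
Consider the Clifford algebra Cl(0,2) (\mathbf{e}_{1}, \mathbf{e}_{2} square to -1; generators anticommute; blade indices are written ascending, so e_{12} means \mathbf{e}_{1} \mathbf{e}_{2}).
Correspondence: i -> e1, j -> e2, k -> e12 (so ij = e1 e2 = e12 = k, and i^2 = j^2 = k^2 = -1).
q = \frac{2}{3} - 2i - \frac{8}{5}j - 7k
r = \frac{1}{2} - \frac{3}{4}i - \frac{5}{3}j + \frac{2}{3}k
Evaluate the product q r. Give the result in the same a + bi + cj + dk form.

In blades: q = \frac{2}{3} - 2 e_{1} - \frac{8}{5} e_{2} - 7 e_{12}, r = \frac{1}{2} - \frac{3}{4} e_{1} - \frac{5}{3} e_{2} + \frac{2}{3} e_{12}.
Distribute q over r term by term (generator squares from the signature, products reordered to ascending indices): (\frac{2}{3})*r = \frac{1}{3} - \frac{1}{2} e_{1} - \frac{10}{9} e_{2} + \frac{4}{9} e_{12}; (-2 e_{1})*r = -\frac{3}{2} - e_{1} + \frac{4}{3} e_{2} + \frac{10}{3} e_{12}; (-\frac{8}{5} e_{2})*r = -\frac{8}{3} - \frac{16}{15} e_{1} - \frac{4}{5} e_{2} - \frac{6}{5} e_{12}; (-7 e_{12})*r = \frac{14}{3} - \frac{35}{3} e_{1} + \frac{21}{4} e_{2} - \frac{7}{2} e_{12}.
Sum: \frac{5}{6} - \frac{427}{30} e_{1} + \frac{841}{180} e_{2} - \frac{83}{90} e_{12}; translating back through the correspondence:
Answer: \frac{5}{6} - \frac{427}{30}i + \frac{841}{180}j - \frac{83}{90}k


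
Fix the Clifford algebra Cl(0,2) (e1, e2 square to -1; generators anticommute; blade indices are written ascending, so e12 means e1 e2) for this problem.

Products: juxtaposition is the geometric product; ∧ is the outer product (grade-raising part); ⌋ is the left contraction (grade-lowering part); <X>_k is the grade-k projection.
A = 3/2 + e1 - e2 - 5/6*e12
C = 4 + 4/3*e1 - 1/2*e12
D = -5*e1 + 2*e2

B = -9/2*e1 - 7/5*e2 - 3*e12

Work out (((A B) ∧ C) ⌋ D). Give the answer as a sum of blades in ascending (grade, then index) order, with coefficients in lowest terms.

step 1: 3/5 - 59/12*e1 + 93/20*e2 - 52/5*e12
step 2: 12/5 - 283/15*e1 + 93/5*e2 - 481/10*e12
step 3: -1973/15 - 12*e1 + 24/5*e2
Answer: -1973/15 - 12*e1 + 24/5*e2


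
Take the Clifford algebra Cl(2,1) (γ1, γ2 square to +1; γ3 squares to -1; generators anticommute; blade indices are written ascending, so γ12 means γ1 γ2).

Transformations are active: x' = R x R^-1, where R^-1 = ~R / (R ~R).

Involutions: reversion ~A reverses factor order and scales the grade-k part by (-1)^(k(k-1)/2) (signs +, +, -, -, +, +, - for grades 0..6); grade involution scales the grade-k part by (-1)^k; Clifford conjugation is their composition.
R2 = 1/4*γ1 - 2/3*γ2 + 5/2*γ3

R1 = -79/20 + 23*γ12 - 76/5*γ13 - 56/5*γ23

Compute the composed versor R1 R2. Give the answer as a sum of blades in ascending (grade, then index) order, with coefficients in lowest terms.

Distribute over the terms of R2 (each basis-blade product reordered to ascending indices, repeated generators contracted through their squares):
R1 (1/4*γ1) = -79/80*γ1 - 23/4*γ2 + 19/5*γ3 - 14/5*γ123
R1 (-2/3*γ2) = -46/3*γ1 + 79/30*γ2 - 112/15*γ3 - 152/15*γ123
R1 (5/2*γ3) = 38*γ1 + 28*γ2 - 79/8*γ3 + 115/2*γ123
Summing the partial products and collecting blades:
Answer: 5203/240*γ1 + 1493/60*γ2 - 325/24*γ3 + 1337/30*γ123


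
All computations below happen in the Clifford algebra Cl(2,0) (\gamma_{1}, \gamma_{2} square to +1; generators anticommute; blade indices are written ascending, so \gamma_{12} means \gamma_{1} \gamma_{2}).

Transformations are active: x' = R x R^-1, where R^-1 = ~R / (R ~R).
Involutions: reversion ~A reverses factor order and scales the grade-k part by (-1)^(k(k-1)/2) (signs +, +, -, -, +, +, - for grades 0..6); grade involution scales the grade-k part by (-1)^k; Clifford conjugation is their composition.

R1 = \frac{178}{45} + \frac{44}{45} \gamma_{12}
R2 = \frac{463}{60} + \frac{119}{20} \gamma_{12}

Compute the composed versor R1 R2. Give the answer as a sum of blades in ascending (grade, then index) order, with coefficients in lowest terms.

Distribute over the terms of R1 (each basis-blade product reordered to ascending indices, repeated generators contracted through their squares):
(\frac{178}{45}) R2 = \frac{41207}{1350} + \frac{10591}{450} \gamma_{12}
(\frac{44}{45} \gamma_{12}) R2 = -\frac{1309}{225} + \frac{5093}{675} \gamma_{12}
Summing the partial products and collecting blades:
Answer: \frac{33353}{1350} + \frac{41959}{1350} \gamma_{12}


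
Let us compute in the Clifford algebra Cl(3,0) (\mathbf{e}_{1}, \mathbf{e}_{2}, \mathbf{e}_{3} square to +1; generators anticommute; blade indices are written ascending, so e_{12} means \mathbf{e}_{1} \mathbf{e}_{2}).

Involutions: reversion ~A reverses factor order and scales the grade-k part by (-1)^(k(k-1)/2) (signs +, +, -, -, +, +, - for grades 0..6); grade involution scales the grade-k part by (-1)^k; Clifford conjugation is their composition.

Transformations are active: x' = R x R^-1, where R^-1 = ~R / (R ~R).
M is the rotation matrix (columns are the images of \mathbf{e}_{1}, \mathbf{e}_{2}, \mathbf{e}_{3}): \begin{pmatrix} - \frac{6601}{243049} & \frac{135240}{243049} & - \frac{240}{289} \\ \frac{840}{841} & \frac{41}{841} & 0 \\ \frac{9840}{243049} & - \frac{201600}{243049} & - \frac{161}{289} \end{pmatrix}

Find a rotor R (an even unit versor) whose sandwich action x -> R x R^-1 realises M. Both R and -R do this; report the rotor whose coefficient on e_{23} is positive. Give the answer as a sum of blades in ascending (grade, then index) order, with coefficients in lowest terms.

Method: write R = a + b12*e_{12} + b13*e_{13} + b23*e_{23} with a^2 + b12^2 + b13^2 + b23^2 = 1 (so R^-1 = ~R). Expanding the columns R e_j ~R gives tr M = 4a^2 - 1 and, from the antisymmetric part, M21 - M12 = -4a*b12, M13 - M31 = 4a*b13, M32 - M23 = -4a*b23.
Here tr M = -\frac{130153}{243049}, so a^2 = (1 + tr M)/4 = \frac{28224}{243049} and a = ±\frac{168}{493}. Taking a = \frac{168}{493}: M21 - M12 = \frac{107520}{243049}, M13 - M31 = -\frac{211680}{243049}, M32 - M23 = -\frac{201600}{243049}, giving b12 = -\frac{160}{493}, b13 = -\frac{315}{493}, b23 = \frac{300}{493}, i.e. R = \frac{168}{493} - \frac{160}{493} e_{12} - \frac{315}{493} e_{13} + \frac{300}{493} e_{23}.
Its e_{23} coefficient is already positive.
Answer: \frac{168}{493} - \frac{160}{493} e_{12} - \frac{315}{493} e_{13} + \frac{300}{493} e_{23}. Uniqueness: Spin(3) -> SO(3) maps R and -R to the same rotation of trace -\frac{130153}{243049}; fixing the sign of the e_{23} coefficient removes the ambiguity.


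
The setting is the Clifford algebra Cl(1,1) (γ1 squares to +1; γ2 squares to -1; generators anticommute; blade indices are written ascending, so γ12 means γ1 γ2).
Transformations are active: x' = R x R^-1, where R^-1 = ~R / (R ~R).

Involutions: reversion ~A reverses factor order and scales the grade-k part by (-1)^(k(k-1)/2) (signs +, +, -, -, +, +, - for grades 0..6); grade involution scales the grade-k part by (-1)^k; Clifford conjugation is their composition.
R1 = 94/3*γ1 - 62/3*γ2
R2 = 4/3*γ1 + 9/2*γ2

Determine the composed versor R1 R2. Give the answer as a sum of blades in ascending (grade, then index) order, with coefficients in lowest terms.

Distribute over the terms of R1 (each basis-blade product reordered to ascending indices, repeated generators contracted through their squares):
(94/3*γ1) R2 = 376/9 + 141*γ12
(-62/3*γ2) R2 = 93 + 248/9*γ12
Summing the partial products and collecting blades:
Answer: 1213/9 + 1517/9*γ12


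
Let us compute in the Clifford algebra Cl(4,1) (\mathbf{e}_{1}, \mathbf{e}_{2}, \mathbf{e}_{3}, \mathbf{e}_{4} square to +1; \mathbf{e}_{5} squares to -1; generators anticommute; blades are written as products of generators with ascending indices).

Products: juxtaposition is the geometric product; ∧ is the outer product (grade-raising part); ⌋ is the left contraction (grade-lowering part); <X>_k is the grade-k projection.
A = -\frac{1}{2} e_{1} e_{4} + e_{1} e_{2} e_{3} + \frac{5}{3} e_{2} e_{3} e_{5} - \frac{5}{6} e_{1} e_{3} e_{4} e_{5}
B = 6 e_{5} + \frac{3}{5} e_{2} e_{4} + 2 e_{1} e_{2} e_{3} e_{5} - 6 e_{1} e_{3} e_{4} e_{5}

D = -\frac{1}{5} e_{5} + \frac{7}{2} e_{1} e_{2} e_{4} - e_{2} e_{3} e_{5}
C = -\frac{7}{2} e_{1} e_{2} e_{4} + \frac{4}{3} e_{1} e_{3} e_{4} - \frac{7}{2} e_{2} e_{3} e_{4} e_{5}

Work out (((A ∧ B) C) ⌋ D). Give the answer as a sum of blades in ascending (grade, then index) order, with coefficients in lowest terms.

step 1: -3 e_{1} e_{4} e_{5} + 6 e_{1} e_{2} e_{3} e_{5}
step 2: 21 e_{1} e_{4} - \frac{21}{2} e_{2} e_{5} + 4 e_{3} e_{5} + \frac{21}{2} e_{1} e_{2} e_{3} - 8 e_{2} e_{4} e_{5} - 21 e_{3} e_{4} e_{5}
step 3: \frac{139}{2} e_{2} - \frac{21}{2} e_{3}
Answer: \frac{139}{2} e_{2} - \frac{21}{2} e_{3}


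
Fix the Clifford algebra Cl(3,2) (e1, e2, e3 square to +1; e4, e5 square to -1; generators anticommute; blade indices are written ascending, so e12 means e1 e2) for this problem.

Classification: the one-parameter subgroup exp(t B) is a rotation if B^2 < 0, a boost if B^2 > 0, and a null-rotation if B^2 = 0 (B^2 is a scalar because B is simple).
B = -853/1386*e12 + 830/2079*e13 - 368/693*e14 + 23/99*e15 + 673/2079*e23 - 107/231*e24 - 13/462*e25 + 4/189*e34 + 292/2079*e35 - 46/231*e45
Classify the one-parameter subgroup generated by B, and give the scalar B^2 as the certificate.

B^2 term by term: the squares give (-853/1386)^2*(e12)^2 + (830/2079)^2*(e13)^2 + (-368/693)^2*(e14)^2 + (23/99)^2*(e15)^2 + (673/2079)^2*(e23)^2 + (-107/231)^2*(e24)^2 + (-13/462)^2*(e25)^2 + (4/189)^2*(e34)^2 + (292/2079)^2*(e35)^2 + (-46/231)^2*(e45)^2 = 727609/1920996*(-1) + 688900/4322241*(-1) + 135424/480249*(+1) + 529/9801*(+1) + 452929/4322241*(-1) + 11449/53361*(+1) + 169/213444*(+1) + 16/35721*(+1) + 85264/4322241*(+1) + 2116/53361*(-1) = -1/9 (each basis 2-blade squares to minus the product of its generators' squares); cross terms between blades sharing an index anticommute and cancel; the commuting (index-disjoint) pairs give grade-4 terms 2*c*c'*(blade product), which cancel blade by blade — e1234: -3412/130977 + 177620/480249 - 495328/1440747 = 0; e1235: -249076/1440747 + 10790/480249 + 30958/205821 = 0; e1245: 39238/160083 - 4784/160083 - 4922/22869 = 0; e1345: -76360/480249 + 214912/1440747 + 184/18711 = 0; e2345: -61916/480249 + 62488/480249 - 52/43659 = 0 — confirming B is simple. So B^2 = -1/9.
Answer: rotation, certificate B^2 = -1/9. Certificate logic: -1/9 is a conjugation-invariant scalar, so its sign fixes rotation versus boost versus null-rotation outright.


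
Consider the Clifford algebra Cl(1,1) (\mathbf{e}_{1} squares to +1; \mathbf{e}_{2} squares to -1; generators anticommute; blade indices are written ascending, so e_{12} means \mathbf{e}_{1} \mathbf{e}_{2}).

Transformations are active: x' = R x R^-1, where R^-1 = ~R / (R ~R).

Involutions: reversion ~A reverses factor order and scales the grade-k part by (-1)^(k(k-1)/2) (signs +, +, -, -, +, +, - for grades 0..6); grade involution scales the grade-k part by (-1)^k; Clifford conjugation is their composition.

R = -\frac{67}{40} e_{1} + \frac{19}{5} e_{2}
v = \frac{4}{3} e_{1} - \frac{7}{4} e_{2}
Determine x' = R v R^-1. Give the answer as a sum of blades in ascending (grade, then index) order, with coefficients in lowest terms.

~R = -\frac{67}{40} e_{1} + \frac{19}{5} e_{2}, and R ~R = -\frac{3723}{320}, so R^-1 = ~R / (-\frac{3723}{320}).
R v = \frac{53}{12} - \frac{205}{96} e_{12}
Answer: -\frac{688}{11169} e_{1} - \frac{50713}{44676} e_{2}


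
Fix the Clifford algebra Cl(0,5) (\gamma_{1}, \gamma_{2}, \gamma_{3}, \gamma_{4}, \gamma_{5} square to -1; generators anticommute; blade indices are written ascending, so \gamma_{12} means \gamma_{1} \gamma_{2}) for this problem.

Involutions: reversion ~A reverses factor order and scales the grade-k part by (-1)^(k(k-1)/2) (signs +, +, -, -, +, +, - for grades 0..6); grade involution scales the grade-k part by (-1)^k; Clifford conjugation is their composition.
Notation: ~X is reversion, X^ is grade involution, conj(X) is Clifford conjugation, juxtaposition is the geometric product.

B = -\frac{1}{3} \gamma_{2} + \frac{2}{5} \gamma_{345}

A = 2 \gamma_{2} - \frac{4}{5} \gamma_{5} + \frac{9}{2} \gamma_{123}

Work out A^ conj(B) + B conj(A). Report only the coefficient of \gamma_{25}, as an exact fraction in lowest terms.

first term: \frac{2}{3} - \frac{3}{2} \gamma_{13} - \frac{4}{15} \gamma_{25} - \frac{8}{25} \gamma_{34} + \frac{9}{5} \gamma_{1245} - \frac{4}{5} \gamma_{2345}
second term: -\frac{2}{3} - \frac{3}{2} \gamma_{13} - \frac{4}{15} \gamma_{25} - \frac{8}{25} \gamma_{34} - \frac{9}{5} \gamma_{1245} + \frac{4}{5} \gamma_{2345}
Answer: -\frac{8}{15}
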